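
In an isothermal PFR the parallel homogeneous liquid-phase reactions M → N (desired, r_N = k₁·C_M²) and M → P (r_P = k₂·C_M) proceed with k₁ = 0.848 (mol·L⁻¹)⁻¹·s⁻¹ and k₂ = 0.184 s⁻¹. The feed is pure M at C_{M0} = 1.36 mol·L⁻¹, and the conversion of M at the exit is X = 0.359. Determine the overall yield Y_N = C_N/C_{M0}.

0.300

C_M = C_{M0}(1−X) = 0.8718 mol·L⁻¹.
Along a PFR/batch, dC_P/dC_M = −r_P/(r_N+r_P) = −k₂/(k₂+k₁·C_M).
Integrating from C_{M0} to C_M: C_P = (0.184/0.848)·ln[(0.184+0.848·1.36)/(0.184+0.848·0.872)] = 0.2170·ln(1.337/0.9233) = 0.08039 mol·L⁻¹.
Then C_N = (C_{M0}−C_M) − C_P = 0.4882 − 0.08039 = 0.4079 mol·L⁻¹.
Y_N = C_N/C_{M0} = 0.4079/1.36 = 0.300.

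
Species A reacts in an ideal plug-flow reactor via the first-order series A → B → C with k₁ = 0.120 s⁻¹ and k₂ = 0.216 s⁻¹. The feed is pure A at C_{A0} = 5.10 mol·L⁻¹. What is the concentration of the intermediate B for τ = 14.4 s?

The intermediate concentration in a first-order A→B→C sequence is C_B = k₁C_{A0}(e^(−k₁τ) − e^(−k₂τ))/(k₂−k₁).
e^(−k₁τ) = e^(−0.120×14.4) = e^(−1.728) = 0.1776; e^(−k₂τ) = e^(−3.110) = 0.04458.
C_B = 0.120×5.10/(0.216−0.120) × (0.1776−0.04458) = 6.375×0.1331 = 0.8482 mol·L⁻¹.

0.848 mol·L⁻¹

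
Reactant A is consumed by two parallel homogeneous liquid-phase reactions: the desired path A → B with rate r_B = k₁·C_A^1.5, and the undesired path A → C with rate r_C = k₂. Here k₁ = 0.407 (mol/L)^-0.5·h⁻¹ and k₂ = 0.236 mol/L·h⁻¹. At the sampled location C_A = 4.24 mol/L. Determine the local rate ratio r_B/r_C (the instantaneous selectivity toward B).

15.1

S_{B/C} = r_B/r_C = (k₁·C_A^1.5)/(k₂) = (k₁/k₂)·C_A^1.5.
= (0.407×4.240^1.5) / (0.236) = 3.553/0.2360 = 15.1.
Since the desired path is higher order in A, keeping C_A high (PFR or concentrated feed) favours B.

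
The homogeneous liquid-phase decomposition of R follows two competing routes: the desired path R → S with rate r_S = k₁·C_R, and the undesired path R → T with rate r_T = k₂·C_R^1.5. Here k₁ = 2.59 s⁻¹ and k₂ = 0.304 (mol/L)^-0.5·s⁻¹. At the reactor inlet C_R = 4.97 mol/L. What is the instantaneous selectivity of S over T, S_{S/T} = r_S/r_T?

3.82

S_{S/T} = r_S/r_T = (k₁·C_R)/(k₂·C_R^1.5) = (k₁/k₂)·C_R^-0.5.
= (2.59×4.970) / (0.304×4.970^1.5) = 12.87/3.368 = 3.82.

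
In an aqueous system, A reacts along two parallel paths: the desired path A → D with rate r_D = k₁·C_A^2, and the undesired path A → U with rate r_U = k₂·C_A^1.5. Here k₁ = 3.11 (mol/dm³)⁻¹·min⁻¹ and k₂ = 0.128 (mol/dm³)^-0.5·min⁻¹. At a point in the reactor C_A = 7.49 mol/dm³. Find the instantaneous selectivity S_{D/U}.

S_{D/U} = r_D/r_U = (k₁·C_A^2)/(k₂·C_A^1.5) = (k₁/k₂)·C_A^0.5.
= (3.11×7.490^2) / (0.128×7.490^1.5) = 174.5/2.624 = 66.5.

66.5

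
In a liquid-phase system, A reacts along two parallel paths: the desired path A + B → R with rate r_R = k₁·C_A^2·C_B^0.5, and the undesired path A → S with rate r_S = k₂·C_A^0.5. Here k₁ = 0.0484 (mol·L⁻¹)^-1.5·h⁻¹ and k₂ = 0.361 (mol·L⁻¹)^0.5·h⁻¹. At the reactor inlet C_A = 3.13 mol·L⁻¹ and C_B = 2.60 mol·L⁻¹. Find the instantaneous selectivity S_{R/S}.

S_{R/S} = r_R/r_S = (k₁·C_A^2·C_B^0.5)/(k₂·C_A^0.5) = (k₁/k₂)·C_A^1.5·C_B^0.5.
= (0.0484×3.130^2×2.600^0.5) / (0.361×3.130^0.5) = 0.7646/0.6387 = 1.20.

1.20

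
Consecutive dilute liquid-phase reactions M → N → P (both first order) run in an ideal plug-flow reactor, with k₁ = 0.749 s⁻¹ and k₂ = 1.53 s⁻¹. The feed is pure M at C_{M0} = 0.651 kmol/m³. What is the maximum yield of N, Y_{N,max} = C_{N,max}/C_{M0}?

0.247

At the optimum, C_{N,max}/C_{M0} = (k₁/k₂)^[k₂/(k₂−k₁)].
= (0.749/1.53)^(1.53/(1.53−0.749)) = (0.4895)^(1.959) = 0.2468.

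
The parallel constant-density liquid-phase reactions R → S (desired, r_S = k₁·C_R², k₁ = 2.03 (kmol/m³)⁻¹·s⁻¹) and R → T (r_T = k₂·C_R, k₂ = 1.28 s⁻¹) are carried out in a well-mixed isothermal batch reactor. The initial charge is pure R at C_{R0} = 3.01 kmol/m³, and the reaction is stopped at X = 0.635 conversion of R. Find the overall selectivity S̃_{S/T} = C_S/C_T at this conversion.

3.07

C_R = C_{R0}(1−X) = 1.099 kmol/m³.
Along a PFR/batch, dC_T/dC_R = −r_T/(r_S+r_T) = −k₂/(k₂+k₁·C_R).
Integrating from C_{R0} to C_R: C_T = (1.28/2.03)·ln[(1.28+2.03·3.01)/(1.28+2.03·1.10)] = 0.6305·ln(7.390/3.510) = 0.4694 kmol/m³.
Then C_S = (C_{R0}−C_R) − C_T = 1.911 − 0.4694 = 1.442 kmol/m³.
S̃_{S/T} = C_S/C_T = 1.442/0.4694 = 3.07.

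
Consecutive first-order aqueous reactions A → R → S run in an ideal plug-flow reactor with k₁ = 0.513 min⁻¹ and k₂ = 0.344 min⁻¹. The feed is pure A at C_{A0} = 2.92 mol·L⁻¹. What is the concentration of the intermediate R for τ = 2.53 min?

1.29 mol·L⁻¹

Solving the coupled first-order balances gives C_R(τ) = [k₁/(k₂−k₁)]·C_{A0}·(e^(−k₁τ) − e^(−k₂τ)).
e^(−k₁τ) = e^(−0.513×2.53) = e^(−1.298) = 0.2731; e^(−k₂τ) = e^(−0.8703) = 0.4188.
C_R = 0.513×2.92/(0.344−0.513) × (0.2731−0.4188) = (-8.864)×(-0.1457) = 1.292 mol·L⁻¹.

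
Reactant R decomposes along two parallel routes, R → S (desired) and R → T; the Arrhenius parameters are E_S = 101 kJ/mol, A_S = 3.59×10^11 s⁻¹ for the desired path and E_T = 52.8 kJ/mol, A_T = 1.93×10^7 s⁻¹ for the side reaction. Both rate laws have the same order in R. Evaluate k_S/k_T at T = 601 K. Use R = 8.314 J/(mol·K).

k_S/k_T = (A_S/A_T)·exp[−(E_S−E_T)/(RT)] = (A_S/A_T)·exp[(E_T−E_S)/(RT)].
(E_T−E_S)/(RT) = (52.8−101)×10³/(8.314×601) = -48200/4997 = -9.646.
k_S/k_T = (3.59×10^11/1.93×10^7)·exp(-9.646) = 18601 × 6.466×10^-5 = 1.20.

1.20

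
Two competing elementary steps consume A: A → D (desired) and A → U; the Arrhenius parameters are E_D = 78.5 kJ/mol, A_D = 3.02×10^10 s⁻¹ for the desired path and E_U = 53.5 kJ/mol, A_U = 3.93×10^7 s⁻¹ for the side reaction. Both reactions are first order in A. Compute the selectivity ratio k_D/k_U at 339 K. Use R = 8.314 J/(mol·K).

With equal orders, S_{D/U} = k_D/k_U = (A_D/A_U)·exp[(E_U−E_D)/(RT)].
(E_U−E_D)/(RT) = (53.5−78.5)×10³/(8.314×339) = -25000/2818 = -8.870.
k_D/k_U = (3.02×10^10/3.93×10^7)·exp(-8.870) = 768.4 × 1.405×10^-4 = 0.108.
Since E_D > E_U, raising the temperature improves selectivity toward D.

0.108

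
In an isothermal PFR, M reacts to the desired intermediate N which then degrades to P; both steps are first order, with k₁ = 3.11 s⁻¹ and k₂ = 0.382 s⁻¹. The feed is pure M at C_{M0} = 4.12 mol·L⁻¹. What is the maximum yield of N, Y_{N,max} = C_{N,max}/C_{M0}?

0.746

Evaluating C_N at τ_opt = ln(k₂/k₁)/(k₂−k₁) gives C_{N,max}/C_{M0} = (k₁/k₂)^[k₂/(k₂−k₁)].
= (3.11/0.382)^(0.382/(0.382−3.11)) = (8.141)^(-0.1400) = 0.7455.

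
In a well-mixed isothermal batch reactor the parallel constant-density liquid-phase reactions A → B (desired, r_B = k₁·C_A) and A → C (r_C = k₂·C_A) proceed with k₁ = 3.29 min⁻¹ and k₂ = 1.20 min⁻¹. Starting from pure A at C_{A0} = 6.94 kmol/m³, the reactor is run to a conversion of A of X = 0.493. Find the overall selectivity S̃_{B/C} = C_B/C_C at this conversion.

C_A = C_{A0}(1−X) = 3.519 kmol/m³.
Both paths are first order in A, so the instantaneous fraction to B is constant: dC_B/d(−C_A) = k₁/(k₁+k₂) = 0.7327.
C_B = 0.7327·(C_{A0}−C_A) = 0.7327×3.421 = 2.51 kmol/m³.
C_C = (C_{A0}−C_A)−C_B = 0.9144 kmol/m³; S̃_{B/C} = 2.507/0.9144 = 2.74.

2.74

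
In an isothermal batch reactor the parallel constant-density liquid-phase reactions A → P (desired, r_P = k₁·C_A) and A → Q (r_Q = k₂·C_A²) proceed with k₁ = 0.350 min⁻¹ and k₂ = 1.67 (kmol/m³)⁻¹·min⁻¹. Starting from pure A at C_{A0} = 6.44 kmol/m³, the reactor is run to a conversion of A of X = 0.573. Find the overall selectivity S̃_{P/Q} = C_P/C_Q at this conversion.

0.0482

C_A = C_{A0}(1−X) = 2.750 kmol/m³.
Along a PFR/batch, dC_P/dC_A = −r_P/(r_P+r_Q) = −k₁/(k₁+k₂·C_A).
Integrating from C_{A0} to C_A: C_P = (0.350/1.67)·ln[(0.350+1.67·6.44)/(0.350+1.67·2.75)] = 0.2096·ln(11.10/4.942) = 0.1697 kmol/m³.
C_Q = (C_{A0}−C_A)−C_P = 3.520 kmol/m³; S̃_{P/Q} = 0.1697/3.520 = 0.0482.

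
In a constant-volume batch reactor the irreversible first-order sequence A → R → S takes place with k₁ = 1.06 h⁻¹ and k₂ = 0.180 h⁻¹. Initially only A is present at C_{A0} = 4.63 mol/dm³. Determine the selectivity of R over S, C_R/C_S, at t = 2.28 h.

3.16

The intermediate concentration in a first-order A→B→C sequence is C_R = k₁C_{A0}(e^(−k₁t) − e^(−k₂t))/(k₂−k₁).
e^(−k₁t) = e^(−1.06×2.28) = e^(−2.417) = 0.08921; e^(−k₂t) = e^(−0.4104) = 0.6634.
C_R = 1.06×4.63/(0.180−1.06) × (0.08921−0.6634) = (-5.577)×(-0.5742) = 3.202 mol/dm³.
C_A = C_{A0}e^(−k₁t) = 0.4130 mol/dm³, so C_S = C_{A0}−C_A−C_R = 1.015 mol/dm³; C_R/C_S = 3.16.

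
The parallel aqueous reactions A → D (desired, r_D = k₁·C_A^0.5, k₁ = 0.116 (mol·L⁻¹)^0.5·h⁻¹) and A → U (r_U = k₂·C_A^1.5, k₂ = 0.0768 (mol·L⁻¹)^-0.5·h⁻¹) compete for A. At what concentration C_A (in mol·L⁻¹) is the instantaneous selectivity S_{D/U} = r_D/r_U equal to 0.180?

S_{D/U} = (k₁/k₂)·C_A⁻¹ ⇒ C_A = (S·k₂/k₁)^(-1).
= (0.180×0.0768/0.116)^(-1) = (0.1192)^(-1) = 8.39 mol·L⁻¹.

8.39 mol·L⁻¹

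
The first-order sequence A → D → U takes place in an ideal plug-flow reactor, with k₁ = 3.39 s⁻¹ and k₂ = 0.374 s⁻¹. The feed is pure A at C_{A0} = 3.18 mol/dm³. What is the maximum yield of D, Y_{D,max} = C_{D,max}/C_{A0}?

0.761

For a first-order series the maximum intermediate yield is C_{D,max}/C_{A0} = (k₁/k₂)^[k₂/(k₂−k₁)].
= (3.39/0.374)^(0.374/(0.374−3.39)) = (9.064)^(-0.1240) = 0.7608.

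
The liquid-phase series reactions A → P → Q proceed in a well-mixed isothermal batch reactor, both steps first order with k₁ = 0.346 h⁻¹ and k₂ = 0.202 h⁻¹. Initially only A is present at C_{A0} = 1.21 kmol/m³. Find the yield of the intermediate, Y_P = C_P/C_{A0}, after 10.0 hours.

The intermediate concentration in a first-order A→B→C sequence is C_P = k₁C_{A0}(e^(−k₁t) − e^(−k₂t))/(k₂−k₁).
e^(−k₁t) = e^(−0.346×10.0) = e^(−3.460) = 0.03143; e^(−k₂t) = e^(−2.020) = 0.1327.
C_P = 0.346×1.21/(0.202−0.346) × (0.03143−0.1327) = (-2.907)×(-0.1012) = 0.2943 kmol/m³.
Y_P = C_P/C_{A0} = 0.2943/1.21 = 0.243.

0.243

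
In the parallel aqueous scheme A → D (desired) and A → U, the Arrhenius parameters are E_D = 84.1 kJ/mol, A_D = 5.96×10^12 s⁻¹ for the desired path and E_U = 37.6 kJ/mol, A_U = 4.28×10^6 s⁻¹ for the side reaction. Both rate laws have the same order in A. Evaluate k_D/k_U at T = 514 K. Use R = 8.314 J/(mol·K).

With equal orders, S_{D/U} = k_D/k_U = (A_D/A_U)·exp[(E_U−E_D)/(RT)].
(E_U−E_D)/(RT) = (37.6−84.1)×10³/(8.314×514) = -46500/4273 = -10.88.
k_D/k_U = (5.96×10^12/4.28×10^6)·exp(-10.88) = 1.393×10^6 × 1.881×10^-5 = 26.2.

26.2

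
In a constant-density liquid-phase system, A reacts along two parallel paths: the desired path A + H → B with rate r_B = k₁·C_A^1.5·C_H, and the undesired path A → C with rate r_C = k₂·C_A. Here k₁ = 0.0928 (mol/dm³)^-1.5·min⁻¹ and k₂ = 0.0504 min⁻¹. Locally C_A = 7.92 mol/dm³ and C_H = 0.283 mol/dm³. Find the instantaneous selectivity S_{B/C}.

1.47

S_{B/C} = r_B/r_C = (k₁·C_A^1.5·C_H)/(k₂·C_A) = (k₁/k₂)·C_A^0.5·C_H.
= (0.0928×7.920^1.5×0.2830) / (0.0504×7.920) = 0.5854/0.3992 = 1.47.
Since the desired path is higher order in A, keeping C_A high (PFR or concentrated feed) favours B.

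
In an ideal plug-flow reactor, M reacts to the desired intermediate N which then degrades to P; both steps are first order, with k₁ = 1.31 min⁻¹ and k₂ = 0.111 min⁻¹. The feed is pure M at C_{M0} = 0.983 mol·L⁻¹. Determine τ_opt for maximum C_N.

2.06 min

For first-order series the maximum of C_N occurs at τ_opt = ln(k₂/k₁)/(k₂−k₁).
= ln(0.111/1.31)/(0.111−1.31) = ln(0.08473)/-1.199 = -2.468/-1.199 = 2.06 min.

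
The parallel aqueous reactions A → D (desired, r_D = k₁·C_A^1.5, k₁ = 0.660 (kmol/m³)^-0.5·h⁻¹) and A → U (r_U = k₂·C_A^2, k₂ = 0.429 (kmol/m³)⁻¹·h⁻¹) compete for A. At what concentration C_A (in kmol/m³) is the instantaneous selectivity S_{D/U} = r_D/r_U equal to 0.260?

35.0 kmol/m³

S_{D/U} = (k₁/k₂)·C_A^-0.5 ⇒ C_A = (S·k₂/k₁)^(-2).
= (0.260×0.429/0.660)^(-2) = (0.1690)^(-2) = 35.0 kmol/m³.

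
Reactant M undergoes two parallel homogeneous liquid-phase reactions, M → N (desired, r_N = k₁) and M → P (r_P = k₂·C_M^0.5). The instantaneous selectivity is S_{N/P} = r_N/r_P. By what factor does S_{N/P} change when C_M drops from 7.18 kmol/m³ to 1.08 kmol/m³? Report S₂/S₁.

S_{N/P} = (k₁/k₂)·C_M^-0.5, so S₂/S₁ = (C_{M,2}/C_{M,1})^-0.5.
= (1.08/7.18)^(-0.5) = (0.1504)^(-0.5) = 2.58.

2.58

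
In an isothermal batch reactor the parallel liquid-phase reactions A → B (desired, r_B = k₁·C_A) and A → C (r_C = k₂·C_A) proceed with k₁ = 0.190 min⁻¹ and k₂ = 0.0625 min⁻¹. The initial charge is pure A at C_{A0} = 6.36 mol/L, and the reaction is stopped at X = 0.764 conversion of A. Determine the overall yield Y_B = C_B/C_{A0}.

C_A = C_{A0}(1−X) = 1.501 mol/L.
Both paths are first order in A, so the instantaneous fraction to B is constant: dC_B/d(−C_A) = k₁/(k₁+k₂) = 0.7525.
C_B = 0.7525·(C_{A0}−C_A) = 0.7525×4.859 = 3.66 mol/L.
Y_B = C_B/C_{A0} = 3.656/6.36 = 0.575.

0.575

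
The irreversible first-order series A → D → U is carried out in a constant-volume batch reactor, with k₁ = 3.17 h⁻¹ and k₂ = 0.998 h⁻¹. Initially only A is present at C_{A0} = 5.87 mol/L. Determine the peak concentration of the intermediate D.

3.45 mol/L

For a first-order series the maximum intermediate yield is C_{D,max}/C_{A0} = (k₁/k₂)^[k₂/(k₂−k₁)].
= (3.17/0.998)^(0.998/(0.998−3.17)) = (3.176)^(-0.4595) = 0.5880.
C_{D,max} = 0.5880×5.87 = 3.45 mol/L.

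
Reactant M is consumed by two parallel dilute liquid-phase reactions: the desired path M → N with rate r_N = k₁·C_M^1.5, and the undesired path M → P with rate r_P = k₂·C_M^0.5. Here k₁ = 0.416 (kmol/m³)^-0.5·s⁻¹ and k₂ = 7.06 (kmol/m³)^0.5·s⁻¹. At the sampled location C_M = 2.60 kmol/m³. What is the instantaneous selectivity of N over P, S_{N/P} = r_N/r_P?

S_{N/P} = r_N/r_P = (k₁·C_M^1.5)/(k₂·C_M^0.5) = (k₁/k₂)·C_M.
= (0.416×2.600^1.5) / (7.06×2.600^0.5) = 1.744/11.38 = 0.153.

0.153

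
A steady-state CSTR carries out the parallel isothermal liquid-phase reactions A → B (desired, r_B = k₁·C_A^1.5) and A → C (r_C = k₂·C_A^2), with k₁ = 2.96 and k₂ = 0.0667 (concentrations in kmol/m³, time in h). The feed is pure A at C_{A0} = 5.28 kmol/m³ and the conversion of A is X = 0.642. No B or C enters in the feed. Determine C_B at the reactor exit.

Exit C_A = C_{A0}(1−X) = 5.28×0.358 = 1.890 kmol/m³.
A CSTR operates uniformly at the exit composition, giving r_B = 7.692 and r_C = 0.2383 (each k·C_A^n at C_A = 1.890).
Fraction of consumed A going to B: r_B/(r_B+r_C) = 0.9700.
C_B = 0.9700·C_{A0}·X = 0.9700×5.28×0.642 = 3.29 kmol/m³.

3.29 kmol/m³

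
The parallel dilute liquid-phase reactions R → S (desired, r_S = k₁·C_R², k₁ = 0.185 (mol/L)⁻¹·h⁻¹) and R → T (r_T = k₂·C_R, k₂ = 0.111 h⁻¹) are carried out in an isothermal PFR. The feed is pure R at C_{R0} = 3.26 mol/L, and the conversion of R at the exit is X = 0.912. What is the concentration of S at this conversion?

C_R = C_{R0}(1−X) = 0.2869 mol/L.
Along a PFR/batch, dC_T/dC_R = −r_T/(r_S+r_T) = −k₂/(k₂+k₁·C_R).
Integrating from C_{R0} to C_R: C_T = (0.111/0.185)·ln[(0.111+0.185·3.26)/(0.111+0.185·0.287)] = 0.6000·ln(0.7141/0.1641) = 0.8824 mol/L.
Then C_S = (C_{R0}−C_R) − C_T = 2.973 − 0.8824 = 2.091 mol/L.

2.09 mol/L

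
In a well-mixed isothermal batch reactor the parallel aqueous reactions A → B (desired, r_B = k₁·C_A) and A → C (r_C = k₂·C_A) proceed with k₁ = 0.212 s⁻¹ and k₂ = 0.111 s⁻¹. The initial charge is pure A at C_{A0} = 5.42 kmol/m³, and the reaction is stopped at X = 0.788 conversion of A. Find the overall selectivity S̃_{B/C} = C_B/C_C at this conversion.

C_A = C_{A0}(1−X) = 1.149 kmol/m³.
Both paths are first order in A, so the instantaneous fraction to B is constant: dC_B/d(−C_A) = k₁/(k₁+k₂) = 0.6563.
C_B = 0.6563·(C_{A0}−C_A) = 0.6563×4.271 = 2.80 kmol/m³.
C_C = (C_{A0}−C_A)−C_B = 1.468 kmol/m³; S̃_{B/C} = 2.803/1.468 = 1.91.

1.91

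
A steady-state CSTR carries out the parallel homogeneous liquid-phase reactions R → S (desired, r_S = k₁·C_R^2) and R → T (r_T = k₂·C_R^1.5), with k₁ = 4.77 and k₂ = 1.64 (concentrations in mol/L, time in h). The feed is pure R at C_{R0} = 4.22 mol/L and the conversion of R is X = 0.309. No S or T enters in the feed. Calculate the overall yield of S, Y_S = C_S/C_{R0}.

0.257

Exit C_R = C_{R0}(1−X) = 4.22×0.691 = 2.916 mol/L.
Rates in a CSTR are evaluated at the outlet concentration: r_S = 4.77×2.916^2 = 40.56, r_T = 1.64×2.916^1.5 = 8.166.
Fraction of consumed R going to S: r_S/(r_S+r_T) = 0.8324.
C_S = 0.8324·C_{R0}·X = 0.8324×4.22×0.309 = 1.09 mol/L; Y_S = C_S/C_{R0} = 0.257.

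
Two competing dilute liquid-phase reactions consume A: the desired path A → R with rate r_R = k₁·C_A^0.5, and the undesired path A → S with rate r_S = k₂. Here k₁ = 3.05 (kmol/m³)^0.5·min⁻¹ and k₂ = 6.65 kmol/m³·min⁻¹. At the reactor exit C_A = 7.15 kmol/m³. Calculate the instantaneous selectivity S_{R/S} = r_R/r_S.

1.23

S_{R/S} = r_R/r_S = (k₁·C_A^0.5)/(k₂) = (k₁/k₂)·C_A^0.5.
= (3.05×7.150^0.5) / (6.65) = 8.156/6.650 = 1.23.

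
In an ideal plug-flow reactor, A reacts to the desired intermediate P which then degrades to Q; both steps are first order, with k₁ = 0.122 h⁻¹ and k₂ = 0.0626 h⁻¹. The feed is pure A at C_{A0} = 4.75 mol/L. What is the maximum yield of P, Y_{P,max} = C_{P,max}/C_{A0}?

0.495

Evaluating C_P at τ_opt = ln(k₂/k₁)/(k₂−k₁) gives C_{P,max}/C_{A0} = (k₁/k₂)^[k₂/(k₂−k₁)].
= (0.122/0.0626)^(0.0626/(0.0626−0.122)) = (1.949)^(-1.054) = 0.4950.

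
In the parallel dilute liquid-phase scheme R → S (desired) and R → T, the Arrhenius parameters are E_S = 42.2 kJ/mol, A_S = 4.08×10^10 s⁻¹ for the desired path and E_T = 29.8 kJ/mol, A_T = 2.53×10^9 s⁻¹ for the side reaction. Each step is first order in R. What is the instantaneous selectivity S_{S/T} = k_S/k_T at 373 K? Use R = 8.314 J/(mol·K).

0.296

With equal orders, S_{S/T} = k_S/k_T = (A_S/A_T)·exp[(E_T−E_S)/(RT)].
(E_T−E_S)/(RT) = (29.8−42.2)×10³/(8.314×373) = -12400/3101 = -3.999.
k_S/k_T = (4.08×10^10/2.53×10^9)·exp(-3.999) = 16.13 × 0.01834 = 0.296.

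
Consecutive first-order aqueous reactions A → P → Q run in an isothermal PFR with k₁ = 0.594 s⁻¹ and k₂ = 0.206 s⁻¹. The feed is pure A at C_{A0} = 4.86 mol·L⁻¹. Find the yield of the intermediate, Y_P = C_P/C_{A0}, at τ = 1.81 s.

The intermediate concentration in a first-order A→B→C sequence is C_P = k₁C_{A0}(e^(−k₁τ) − e^(−k₂τ))/(k₂−k₁).
e^(−k₁τ) = e^(−0.594×1.81) = e^(−1.075) = 0.3412; e^(−k₂τ) = e^(−0.3729) = 0.6888.
C_P = 0.594×4.86/(0.206−0.594) × (0.3412−0.6888) = (-7.440)×(-0.3475) = 2.586 mol·L⁻¹.
Y_P = C_P/C_{A0} = 2.586/4.86 = 0.532.

0.532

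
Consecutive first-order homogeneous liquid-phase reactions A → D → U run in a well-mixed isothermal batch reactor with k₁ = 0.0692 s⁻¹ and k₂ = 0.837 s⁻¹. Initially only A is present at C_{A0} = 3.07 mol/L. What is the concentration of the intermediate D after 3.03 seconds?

0.202 mol/L

For first-order series with pure A initially, C_D(t) = k₁C_{A0}/(k₂−k₁)·(e^(−k₁t) − e^(−k₂t)).
e^(−k₁t) = e^(−0.0692×3.03) = e^(−0.2097) = 0.8108; e^(−k₂t) = e^(−2.536) = 0.07917.
C_D = 0.0692×3.07/(0.837−0.0692) × (0.8108−0.07917) = 0.2767×0.7317 = 0.2024 mol/L.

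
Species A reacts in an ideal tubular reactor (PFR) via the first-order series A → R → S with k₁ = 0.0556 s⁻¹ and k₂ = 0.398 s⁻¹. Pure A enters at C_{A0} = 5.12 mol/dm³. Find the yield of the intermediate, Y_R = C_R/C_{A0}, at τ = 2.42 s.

The intermediate concentration in a first-order A→B→C sequence is C_R = k₁C_{A0}(e^(−k₁τ) − e^(−k₂τ))/(k₂−k₁).
e^(−k₁τ) = e^(−0.0556×2.42) = e^(−0.1346) = 0.8741; e^(−k₂τ) = e^(−0.9632) = 0.3817.
C_R = 0.0556×5.12/(0.398−0.0556) × (0.8741−0.3817) = 0.8314×0.4924 = 0.4094 mol/dm³.
Y_R = C_R/C_{A0} = 0.4094/5.12 = 0.0800.

0.0800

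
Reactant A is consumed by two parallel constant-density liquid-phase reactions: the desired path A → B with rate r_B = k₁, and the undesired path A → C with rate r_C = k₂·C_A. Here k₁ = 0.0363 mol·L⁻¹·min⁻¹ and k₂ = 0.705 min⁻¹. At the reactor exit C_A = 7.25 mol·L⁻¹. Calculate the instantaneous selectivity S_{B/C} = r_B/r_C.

0.00710

S_{B/C} = r_B/r_C = (k₁)/(k₂·C_A) = (k₁/k₂)·C_A⁻¹.
= (0.0363) / (0.705×7.250) = 0.03630/5.111 = 0.00710.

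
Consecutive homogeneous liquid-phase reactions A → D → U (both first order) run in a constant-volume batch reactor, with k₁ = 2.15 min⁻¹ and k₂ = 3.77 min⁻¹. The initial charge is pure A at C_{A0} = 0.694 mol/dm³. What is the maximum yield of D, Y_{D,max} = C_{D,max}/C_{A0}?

For a first-order series the maximum intermediate yield is C_{D,max}/C_{A0} = (k₁/k₂)^[k₂/(k₂−k₁)].
= (2.15/3.77)^(3.77/(3.77−2.15)) = (0.5703)^(2.327) = 0.2706.

0.271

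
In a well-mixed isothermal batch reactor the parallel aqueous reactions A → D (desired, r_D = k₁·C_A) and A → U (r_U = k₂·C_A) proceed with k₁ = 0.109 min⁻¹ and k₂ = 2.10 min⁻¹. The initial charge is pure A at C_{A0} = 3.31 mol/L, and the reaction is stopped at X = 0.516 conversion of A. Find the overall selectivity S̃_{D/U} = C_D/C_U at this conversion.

0.0519

C_A = C_{A0}(1−X) = 1.602 mol/L.
Both paths are first order in A, so the instantaneous fraction to D is constant: dC_D/d(−C_A) = k₁/(k₁+k₂) = 0.04934.
C_D = 0.04934·(C_{A0}−C_A) = 0.04934×1.708 = 0.0843 mol/L.
C_U = (C_{A0}−C_A)−C_D = 1.624 mol/L; S̃_{D/U} = 0.08428/1.624 = 0.0519.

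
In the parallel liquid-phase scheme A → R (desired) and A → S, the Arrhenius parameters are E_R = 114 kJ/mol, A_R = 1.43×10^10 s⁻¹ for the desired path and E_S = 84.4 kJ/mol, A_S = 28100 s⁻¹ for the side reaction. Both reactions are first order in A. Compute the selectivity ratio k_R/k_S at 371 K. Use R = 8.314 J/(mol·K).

34.6

Since both paths have the same order in A, the concentration cancels and S_{R/S} = k_R/k_S = (A_R/A_S)·exp[(E_S−E_R)/(RT)].
(E_S−E_R)/(RT) = (84.4−114)×10³/(8.314×371) = -29600/3084 = -9.596.
k_R/k_S = (1.43×10^10/28100)·exp(-9.596) = 5.089×10^5 × 6.797×10^-5 = 34.6.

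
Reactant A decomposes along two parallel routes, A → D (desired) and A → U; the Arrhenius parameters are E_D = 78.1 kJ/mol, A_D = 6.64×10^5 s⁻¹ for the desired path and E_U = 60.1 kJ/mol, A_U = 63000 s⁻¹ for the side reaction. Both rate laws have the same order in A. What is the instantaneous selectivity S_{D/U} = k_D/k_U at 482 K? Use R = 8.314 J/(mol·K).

Since both paths have the same order in A, the concentration cancels and S_{D/U} = k_D/k_U = (A_D/A_U)·exp[(E_U−E_D)/(RT)].
(E_U−E_D)/(RT) = (60.1−78.1)×10³/(8.314×482) = -18000/4007 = -4.492.
k_D/k_U = (6.64×10^5/63000)·exp(-4.492) = 10.54 × 0.01120 = 0.118.
Since E_D > E_U, raising the temperature improves selectivity toward D.

0.118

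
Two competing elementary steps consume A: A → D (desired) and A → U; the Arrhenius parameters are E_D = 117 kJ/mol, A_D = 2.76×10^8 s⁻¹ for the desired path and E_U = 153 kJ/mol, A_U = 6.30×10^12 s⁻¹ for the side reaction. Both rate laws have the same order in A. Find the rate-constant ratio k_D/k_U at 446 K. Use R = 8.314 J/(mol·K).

k_D/k_U = (A_D/A_U)·exp[−(E_D−E_U)/(RT)] = (A_D/A_U)·exp[(E_U−E_D)/(RT)].
(E_U−E_D)/(RT) = (153−117)×10³/(8.314×446) = 36000/3708 = 9.709.
k_D/k_U = (2.76×10^8/6.30×10^12)·exp(9.709) = 4.381×10^-5 × 16459 = 0.721.

0.721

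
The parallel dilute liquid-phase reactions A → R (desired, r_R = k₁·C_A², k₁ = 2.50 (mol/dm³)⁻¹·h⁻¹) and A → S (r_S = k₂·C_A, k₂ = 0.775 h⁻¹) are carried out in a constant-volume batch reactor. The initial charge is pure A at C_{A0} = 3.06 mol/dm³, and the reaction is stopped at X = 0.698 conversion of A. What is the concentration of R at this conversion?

1.82 mol/dm³

C_A = C_{A0}(1−X) = 0.9241 mol/dm³.
Along a PFR/batch, dC_S/dC_A = −r_S/(r_R+r_S) = −k₂/(k₂+k₁·C_A).
Integrating from C_{A0} to C_A: C_S = (0.775/2.50)·ln[(0.775+2.50·3.06)/(0.775+2.50·0.924)] = 0.3100·ln(8.425/3.085) = 0.3114 mol/dm³.
Then C_R = (C_{A0}−C_A) − C_S = 2.136 − 0.3114 = 1.824 mol/dm³.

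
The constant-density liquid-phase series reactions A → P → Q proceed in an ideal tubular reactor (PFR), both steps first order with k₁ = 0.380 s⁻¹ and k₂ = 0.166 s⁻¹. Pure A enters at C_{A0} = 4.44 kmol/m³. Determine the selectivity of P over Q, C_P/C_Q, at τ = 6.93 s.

For first-order series with pure A initially, C_P(τ) = k₁C_{A0}/(k₂−k₁)·(e^(−k₁τ) − e^(−k₂τ)).
e^(−k₁τ) = e^(−0.380×6.93) = e^(−2.633) = 0.07183; e^(−k₂τ) = e^(−1.150) = 0.3165.
C_P = 0.380×4.44/(0.166−0.380) × (0.07183−0.3165) = (-7.884)×(-0.2447) = 1.929 kmol/m³.
C_A = C_{A0}e^(−k₁τ) = 0.3189 kmol/m³, so C_Q = C_{A0}−C_A−C_P = 2.192 kmol/m³; C_P/C_Q = 0.880.

0.880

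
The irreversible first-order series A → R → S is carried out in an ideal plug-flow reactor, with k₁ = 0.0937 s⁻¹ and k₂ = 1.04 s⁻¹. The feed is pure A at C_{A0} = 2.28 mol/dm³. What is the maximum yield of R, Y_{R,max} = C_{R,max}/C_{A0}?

0.0710

Evaluating C_R at τ_opt = ln(k₂/k₁)/(k₂−k₁) gives C_{R,max}/C_{A0} = (k₁/k₂)^[k₂/(k₂−k₁)].
= (0.0937/1.04)^(1.04/(1.04−0.0937)) = (0.09010)^(1.099) = 0.07099.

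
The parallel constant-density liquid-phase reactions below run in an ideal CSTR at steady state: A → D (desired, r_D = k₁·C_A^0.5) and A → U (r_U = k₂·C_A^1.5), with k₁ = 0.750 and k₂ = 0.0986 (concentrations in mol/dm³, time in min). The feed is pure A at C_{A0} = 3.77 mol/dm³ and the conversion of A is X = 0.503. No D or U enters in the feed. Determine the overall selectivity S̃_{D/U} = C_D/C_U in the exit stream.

4.06

Exit C_A = C_{A0}(1−X) = 3.77×0.497 = 1.874 mol/dm³.
A CSTR operates uniformly at the exit composition, giving r_D = 1.027 and r_U = 0.2529 (each k·C_A^n at C_A = 1.874).
Overall selectivity = C_D/C_U = r_Dτ/(r_Uτ) = r_D/r_U = 4.06.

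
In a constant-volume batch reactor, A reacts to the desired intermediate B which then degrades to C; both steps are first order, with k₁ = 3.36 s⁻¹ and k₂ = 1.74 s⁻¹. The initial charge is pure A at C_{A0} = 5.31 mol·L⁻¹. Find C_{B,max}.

2.62 mol·L⁻¹

Evaluating C_B at t_opt = ln(k₂/k₁)/(k₂−k₁) gives C_{B,max}/C_{A0} = (k₁/k₂)^[k₂/(k₂−k₁)].
= (3.36/1.74)^(1.74/(1.74−3.36)) = (1.931)^(-1.074) = 0.4932.
C_{B,max} = 0.4932×5.31 = 2.62 mol·L⁻¹.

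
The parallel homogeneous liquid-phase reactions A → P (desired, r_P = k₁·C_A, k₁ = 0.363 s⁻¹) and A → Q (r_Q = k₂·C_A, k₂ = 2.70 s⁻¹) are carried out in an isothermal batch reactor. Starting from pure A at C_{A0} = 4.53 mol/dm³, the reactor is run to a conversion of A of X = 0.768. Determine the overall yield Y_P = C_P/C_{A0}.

C_A = C_{A0}(1−X) = 1.051 mol/dm³.
Both paths are first order in A, so the instantaneous fraction to P is constant: dC_P/d(−C_A) = k₁/(k₁+k₂) = 0.1185.
C_P = 0.1185·(C_{A0}−C_A) = 0.1185×3.479 = 0.412 mol/dm³.
Y_P = C_P/C_{A0} = 0.4123/4.53 = 0.0910.

0.0910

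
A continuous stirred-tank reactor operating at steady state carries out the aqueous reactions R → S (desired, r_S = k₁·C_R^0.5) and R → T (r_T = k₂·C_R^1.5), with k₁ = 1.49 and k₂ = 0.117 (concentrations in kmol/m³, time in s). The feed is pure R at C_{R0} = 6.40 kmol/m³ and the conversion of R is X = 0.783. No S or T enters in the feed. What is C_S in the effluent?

Exit C_R = C_{R0}(1−X) = 6.40×0.217 = 1.389 kmol/m³.
In a CSTR the entire volume is at exit conditions, so r_S = 1.49×1.389^0.5 = 1.756 and r_T = 0.117×1.389^1.5 = 0.1915.
Fraction of consumed R going to S: r_S/(r_S+r_T) = 0.9017.
C_S = 0.9017·C_{R0}·X = 0.9017×6.40×0.783 = 4.52 kmol/m³.

4.52 kmol/m³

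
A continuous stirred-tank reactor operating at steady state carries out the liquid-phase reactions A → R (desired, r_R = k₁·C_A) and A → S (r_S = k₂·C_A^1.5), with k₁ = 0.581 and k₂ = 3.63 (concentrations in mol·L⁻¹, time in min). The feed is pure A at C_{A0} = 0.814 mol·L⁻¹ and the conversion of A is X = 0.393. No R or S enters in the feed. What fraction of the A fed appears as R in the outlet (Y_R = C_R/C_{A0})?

0.0729

Exit C_A = C_{A0}(1−X) = 0.814×0.607 = 0.4941 mol·L⁻¹.
Rates in a CSTR are evaluated at the outlet concentration: r_R = 0.581×0.4941 = 0.2871, r_S = 3.63×0.4941^1.5 = 1.261.
Fraction of consumed A going to R: r_R/(r_R+r_S) = 0.1855.
C_R = 0.1855·C_{A0}·X = 0.1855×0.814×0.393 = 0.0593 mol·L⁻¹; Y_R = C_R/C_{A0} = 0.0729.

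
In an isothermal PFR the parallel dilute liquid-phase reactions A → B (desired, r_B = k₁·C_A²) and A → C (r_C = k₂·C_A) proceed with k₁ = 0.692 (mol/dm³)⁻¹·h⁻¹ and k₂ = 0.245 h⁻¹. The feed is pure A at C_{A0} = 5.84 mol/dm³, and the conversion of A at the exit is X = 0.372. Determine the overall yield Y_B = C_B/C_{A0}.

0.346

C_A = C_{A0}(1−X) = 3.668 mol/dm³.
Along a PFR/batch, dC_C/dC_A = −r_C/(r_B+r_C) = −k₂/(k₂+k₁·C_A).
Integrating from C_{A0} to C_A: C_C = (0.245/0.692)·ln[(0.245+0.692·5.84)/(0.245+0.692·3.67)] = 0.3540·ln(4.286/2.783) = 0.1529 mol/dm³.
Then C_B = (C_{A0}−C_A) − C_C = 2.172 − 0.1529 = 2.020 mol/dm³.
Y_B = C_B/C_{A0} = 2.020/5.84 = 0.346.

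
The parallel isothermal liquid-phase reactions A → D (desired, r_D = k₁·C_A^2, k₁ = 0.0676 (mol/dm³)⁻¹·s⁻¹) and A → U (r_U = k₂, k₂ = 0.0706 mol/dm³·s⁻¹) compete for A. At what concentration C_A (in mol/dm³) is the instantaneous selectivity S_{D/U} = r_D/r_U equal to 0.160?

S_{D/U} = (k₁/k₂)·C_A^2 ⇒ C_A = (S·k₂/k₁)^(0.5).
= (0.160×0.0706/0.0676)^(0.5) = (0.1671)^(0.5) = 0.409 mol/dm³.

0.409 mol/dm³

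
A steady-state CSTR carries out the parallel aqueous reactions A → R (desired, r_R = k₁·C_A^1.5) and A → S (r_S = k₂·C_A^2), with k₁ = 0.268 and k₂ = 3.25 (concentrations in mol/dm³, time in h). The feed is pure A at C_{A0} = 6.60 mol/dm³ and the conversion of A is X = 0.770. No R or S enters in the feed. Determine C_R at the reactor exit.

0.319 mol/dm³

Exit C_A = C_{A0}(1−X) = 6.60×0.230 = 1.518 mol/dm³.
Rates in a CSTR are evaluated at the outlet concentration: r_R = 0.268×1.518^1.5 = 0.5012, r_S = 3.25×1.518^2 = 7.489.
Fraction of consumed A going to R: r_R/(r_R+r_S) = 0.06273.
C_R = 0.06273·C_{A0}·X = 0.06273×6.60×0.770 = 0.319 mol/dm³.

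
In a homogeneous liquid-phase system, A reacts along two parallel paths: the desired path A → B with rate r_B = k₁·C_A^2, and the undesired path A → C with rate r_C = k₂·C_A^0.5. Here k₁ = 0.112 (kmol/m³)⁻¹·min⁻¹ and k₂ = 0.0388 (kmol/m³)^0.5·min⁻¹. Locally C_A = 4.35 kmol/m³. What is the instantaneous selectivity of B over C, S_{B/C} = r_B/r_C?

26.2

S_{B/C} = r_B/r_C = (k₁·C_A^2)/(k₂·C_A^0.5) = (k₁/k₂)·C_A^1.5.
= (0.112×4.350^2) / (0.0388×4.350^0.5) = 2.119/0.08092 = 26.2.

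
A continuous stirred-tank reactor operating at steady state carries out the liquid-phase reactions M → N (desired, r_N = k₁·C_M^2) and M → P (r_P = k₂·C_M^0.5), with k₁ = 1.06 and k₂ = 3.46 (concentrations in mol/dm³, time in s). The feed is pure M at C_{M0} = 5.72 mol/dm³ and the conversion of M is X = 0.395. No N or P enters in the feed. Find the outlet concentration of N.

Exit C_M = C_{M0}(1−X) = 5.72×0.605 = 3.461 mol/dm³.
In a CSTR the entire volume is at exit conditions, so r_N = 1.06×3.461^2 = 12.69 and r_P = 3.46×3.461^0.5 = 6.437.
Fraction of consumed M going to N: r_N/(r_N+r_P) = 0.6636.
C_N = 0.6636·C_{M0}·X = 0.6636×5.72×0.395 = 1.50 mol/dm³.

1.50 mol/dm³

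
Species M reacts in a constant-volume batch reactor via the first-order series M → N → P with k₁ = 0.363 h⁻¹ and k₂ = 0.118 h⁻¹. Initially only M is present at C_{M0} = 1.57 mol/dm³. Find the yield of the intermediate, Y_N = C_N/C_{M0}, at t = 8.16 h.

For first-order series with pure M initially, C_N(t) = k₁C_{M0}/(k₂−k₁)·(e^(−k₁t) − e^(−k₂t)).
e^(−k₁t) = e^(−0.363×8.16) = e^(−2.962) = 0.05171; e^(−k₂t) = e^(−0.9629) = 0.3818.
C_N = 0.363×1.57/(0.118−0.363) × (0.05171−0.3818) = (-2.326)×(-0.3301) = 0.7678 mol/dm³.
Y_N = C_N/C_{M0} = 0.7678/1.57 = 0.489.

0.489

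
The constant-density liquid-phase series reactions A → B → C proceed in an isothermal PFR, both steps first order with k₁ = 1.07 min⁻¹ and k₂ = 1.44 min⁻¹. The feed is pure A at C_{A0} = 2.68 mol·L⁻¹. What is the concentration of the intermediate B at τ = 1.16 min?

For first-order series with pure A initially, C_B(τ) = k₁C_{A0}/(k₂−k₁)·(e^(−k₁τ) − e^(−k₂τ)).
e^(−k₁τ) = e^(−1.07×1.16) = e^(−1.241) = 0.2890; e^(−k₂τ) = e^(−1.670) = 0.1882.
C_B = 1.07×2.68/(1.44−1.07) × (0.2890−0.1882) = 7.750×0.1009 = 0.7817 mol·L⁻¹.

0.782 mol·L⁻¹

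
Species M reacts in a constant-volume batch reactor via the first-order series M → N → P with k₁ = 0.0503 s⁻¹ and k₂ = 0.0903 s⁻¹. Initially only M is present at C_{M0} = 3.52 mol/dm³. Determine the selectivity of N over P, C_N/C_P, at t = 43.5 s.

The intermediate concentration in a first-order A→B→C sequence is C_N = k₁C_{M0}(e^(−k₁t) − e^(−k₂t))/(k₂−k₁).
e^(−k₁t) = e^(−0.0503×43.5) = e^(−2.188) = 0.1121; e^(−k₂t) = e^(−3.928) = 0.01968.
C_N = 0.0503×3.52/(0.0903−0.0503) × (0.1121−0.01968) = 4.426×0.09245 = 0.4092 mol/dm³.
C_M = C_{M0}e^(−k₁t) = 0.3947 mol/dm³, so C_P = C_{M0}−C_M−C_N = 2.716 mol/dm³; C_N/C_P = 0.151.

0.151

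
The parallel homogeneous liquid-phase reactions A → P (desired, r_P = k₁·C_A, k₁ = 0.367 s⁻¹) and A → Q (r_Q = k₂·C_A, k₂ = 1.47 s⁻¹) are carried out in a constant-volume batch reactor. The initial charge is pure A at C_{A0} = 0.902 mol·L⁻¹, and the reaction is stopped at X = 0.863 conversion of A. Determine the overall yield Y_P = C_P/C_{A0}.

C_A = C_{A0}(1−X) = 0.1236 mol·L⁻¹.
Both paths are first order in A, so the instantaneous fraction to P is constant: dC_P/d(−C_A) = k₁/(k₁+k₂) = 0.1998.
C_P = 0.1998·(C_{A0}−C_A) = 0.1998×0.7784 = 0.156 mol·L⁻¹.
Y_P = C_P/C_{A0} = 0.1555/0.902 = 0.172.

0.172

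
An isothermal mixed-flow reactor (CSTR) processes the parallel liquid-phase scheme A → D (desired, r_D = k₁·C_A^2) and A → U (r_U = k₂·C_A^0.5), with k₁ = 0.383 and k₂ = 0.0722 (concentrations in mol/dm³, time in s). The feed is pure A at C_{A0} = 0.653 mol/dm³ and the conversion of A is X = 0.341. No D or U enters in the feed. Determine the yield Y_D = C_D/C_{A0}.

Exit C_A = C_{A0}(1−X) = 0.653×0.659 = 0.4303 mol/dm³.
In a CSTR the entire volume is at exit conditions, so r_D = 0.383×0.4303^2 = 0.07092 and r_U = 0.0722×0.4303^0.5 = 0.04736.
Fraction of consumed A going to D: r_D/(r_D+r_U) = 0.5996.
C_D = 0.5996·C_{A0}·X = 0.5996×0.653×0.341 = 0.134 mol/dm³; Y_D = C_D/C_{A0} = 0.204.

0.204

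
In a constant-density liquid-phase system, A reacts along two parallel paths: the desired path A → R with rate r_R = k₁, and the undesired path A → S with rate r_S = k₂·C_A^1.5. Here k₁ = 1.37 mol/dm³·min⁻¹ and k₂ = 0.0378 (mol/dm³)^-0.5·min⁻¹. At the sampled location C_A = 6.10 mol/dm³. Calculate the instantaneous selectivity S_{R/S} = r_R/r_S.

2.41

S_{R/S} = r_R/r_S = (k₁)/(k₂·C_A^1.5) = (k₁/k₂)·C_A^-1.5.
= (1.37) / (0.0378×6.100^1.5) = 1.370/0.5695 = 2.41.
The undesired path is higher order in A, so low C_A (CSTR or dilute feed) favours R.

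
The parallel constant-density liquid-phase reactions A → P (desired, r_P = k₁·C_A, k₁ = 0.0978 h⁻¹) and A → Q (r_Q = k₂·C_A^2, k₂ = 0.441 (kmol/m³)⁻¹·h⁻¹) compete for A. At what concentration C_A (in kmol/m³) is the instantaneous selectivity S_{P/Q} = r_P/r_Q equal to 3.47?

S_{P/Q} = (k₁/k₂)·C_A⁻¹ ⇒ C_A = (S·k₂/k₁)^(-1).
= (3.47×0.441/0.0978)^(-1) = (15.65)^(-1) = 0.0639 kmol/m³.

0.0639 kmol/m³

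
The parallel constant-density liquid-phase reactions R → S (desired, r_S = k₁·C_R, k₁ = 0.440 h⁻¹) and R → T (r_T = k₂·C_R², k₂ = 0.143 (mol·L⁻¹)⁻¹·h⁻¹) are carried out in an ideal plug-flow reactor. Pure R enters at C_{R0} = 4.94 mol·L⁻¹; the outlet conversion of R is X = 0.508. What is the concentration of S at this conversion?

C_R = C_{R0}(1−X) = 2.430 mol·L⁻¹.
Along a PFR/batch, dC_S/dC_R = −r_S/(r_S+r_T) = −k₁/(k₁+k₂·C_R).
Integrating from C_{R0} to C_R: C_S = (0.440/0.143)·ln[(0.440+0.143·4.94)/(0.440+0.143·2.43)] = 3.077·ln(1.146/0.7876) = 1.155 mol·L⁻¹.

1.16 mol·L⁻¹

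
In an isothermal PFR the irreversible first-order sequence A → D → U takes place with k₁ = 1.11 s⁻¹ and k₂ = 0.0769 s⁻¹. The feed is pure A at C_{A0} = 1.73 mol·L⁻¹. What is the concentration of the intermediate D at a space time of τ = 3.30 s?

For first-order series with pure A initially, C_D(τ) = k₁C_{A0}/(k₂−k₁)·(e^(−k₁τ) − e^(−k₂τ)).
e^(−k₁τ) = e^(−1.11×3.30) = e^(−3.663) = 0.02566; e^(−k₂τ) = e^(−0.2538) = 0.7759.
C_D = 1.11×1.73/(0.0769−1.11) × (0.02566−0.7759) = (-1.859)×(-0.7502) = 1.394 mol·L⁻¹.

1.39 mol·L⁻¹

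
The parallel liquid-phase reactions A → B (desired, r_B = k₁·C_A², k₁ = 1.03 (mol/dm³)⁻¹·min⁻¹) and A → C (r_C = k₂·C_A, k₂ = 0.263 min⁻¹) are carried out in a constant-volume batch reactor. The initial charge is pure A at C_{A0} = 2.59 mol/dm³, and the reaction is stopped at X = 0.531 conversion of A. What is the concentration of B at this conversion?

1.21 mol/dm³

C_A = C_{A0}(1−X) = 1.215 mol/dm³.
Along a PFR/batch, dC_C/dC_A = −r_C/(r_B+r_C) = −k₂/(k₂+k₁·C_A).
Integrating from C_{A0} to C_A: C_C = (0.263/1.03)·ln[(0.263+1.03·2.59)/(0.263+1.03·1.21)] = 0.2553·ln(2.931/1.514) = 0.1686 mol/dm³.
Then C_B = (C_{A0}−C_A) − C_C = 1.375 − 0.1686 = 1.207 mol/dm³.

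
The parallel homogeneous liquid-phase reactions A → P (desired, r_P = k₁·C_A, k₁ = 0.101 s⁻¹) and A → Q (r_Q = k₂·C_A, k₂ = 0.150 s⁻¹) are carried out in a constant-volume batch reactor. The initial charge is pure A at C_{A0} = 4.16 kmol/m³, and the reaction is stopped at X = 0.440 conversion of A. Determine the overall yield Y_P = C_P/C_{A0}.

C_A = C_{A0}(1−X) = 2.330 kmol/m³.
Both paths are first order in A, so the instantaneous fraction to P is constant: dC_P/d(−C_A) = k₁/(k₁+k₂) = 0.4024.
C_P = 0.4024·(C_{A0}−C_A) = 0.4024×1.830 = 0.737 kmol/m³.
Y_P = C_P/C_{A0} = 0.7365/4.16 = 0.177.

0.177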